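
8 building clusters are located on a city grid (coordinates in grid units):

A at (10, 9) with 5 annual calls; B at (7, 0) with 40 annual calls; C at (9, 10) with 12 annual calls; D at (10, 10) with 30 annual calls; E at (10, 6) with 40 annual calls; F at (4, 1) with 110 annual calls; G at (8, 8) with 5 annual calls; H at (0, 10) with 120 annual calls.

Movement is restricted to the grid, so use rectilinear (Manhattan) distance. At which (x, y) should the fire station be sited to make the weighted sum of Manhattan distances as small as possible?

Manhattan distance separates: Σwᵢ(|x−xᵢ|+|y−yᵢ|) = Σwᵢ|x−xᵢ| + Σwᵢ|y−yᵢ|, so x and y are optimised independently as 1-D weighted medians.
Total weight W = 362; half = 181.
x-coordinate, sorted with cumulative weight:
  x=0 (H, w=120) cum 120
  x=4 (F, w=110) cum 230  ← median
  x=7 (B, w=40) cum 270
  x=8 (G, w=5) cum 275
  x=9 (C, w=12) cum 287
  x=10 (A, w=5) cum 292
  x=10 (D, w=30) cum 322
  x=10 (E, w=40) cum 362
⇒ x* = 4
y-coordinate, sorted with cumulative weight:
  y=0 (B, w=40) cum 40
  y=1 (F, w=110) cum 150
  y=6 (E, w=40) cum 190  ← median
  y=8 (G, w=5) cum 195
  y=9 (A, w=5) cum 200
  y=10 (C, w=12) cum 212
  y=10 (D, w=30) cum 242
  y=10 (H, w=120) cum 362
⇒ y* = 6

(4, 6)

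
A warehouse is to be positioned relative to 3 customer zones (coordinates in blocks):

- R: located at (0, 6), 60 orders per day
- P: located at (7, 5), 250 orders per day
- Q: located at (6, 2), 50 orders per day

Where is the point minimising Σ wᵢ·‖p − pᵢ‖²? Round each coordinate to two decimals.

The minimiser of Σwᵢ‖p−pᵢ‖² is the weighted centroid p* = (Σwᵢpᵢ)/(Σwᵢ).
Σwᵢ = 360.
Σwᵢxᵢ = 60·0 + 250·7 + 50·6 = 2050.
Σwᵢyᵢ = 60·6 + 250·5 + 50·2 = 1710.
x* = 2050/360 = 5.69, y* = 1710/360 = 4.75.

(5.69, 4.75)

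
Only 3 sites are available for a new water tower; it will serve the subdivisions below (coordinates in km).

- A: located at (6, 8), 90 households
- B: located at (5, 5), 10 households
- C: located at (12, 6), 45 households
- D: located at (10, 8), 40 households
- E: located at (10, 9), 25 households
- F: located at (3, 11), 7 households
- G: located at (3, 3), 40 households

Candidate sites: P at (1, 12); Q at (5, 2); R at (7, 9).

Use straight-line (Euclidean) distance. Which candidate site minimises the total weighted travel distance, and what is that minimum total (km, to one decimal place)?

Total weighted distance at each candidate:
  P (1, 12): total = 2236.3
  Q (5, 2): total = 1621.7
  R (7, 9): total = 955.6
Minimum is at R with total 955.6 km.

R, total 955.6 km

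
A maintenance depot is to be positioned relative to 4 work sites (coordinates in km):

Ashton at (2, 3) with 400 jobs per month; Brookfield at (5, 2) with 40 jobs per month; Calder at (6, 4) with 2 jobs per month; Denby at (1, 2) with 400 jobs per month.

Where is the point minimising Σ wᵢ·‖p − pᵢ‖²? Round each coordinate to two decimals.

The minimiser of Σwᵢ‖p−pᵢ‖² is the weighted centroid p* = (Σwᵢpᵢ)/(Σwᵢ).
Σwᵢ = 842.
Σwᵢxᵢ = 400·2 + 40·5 + 2·6 + 400·1 = 1412.
Σwᵢyᵢ = 400·3 + 40·2 + 2·4 + 400·2 = 2088.
x* = 1412/842 = 1.68, y* = 2088/842 = 2.48.

(1.68, 2.48)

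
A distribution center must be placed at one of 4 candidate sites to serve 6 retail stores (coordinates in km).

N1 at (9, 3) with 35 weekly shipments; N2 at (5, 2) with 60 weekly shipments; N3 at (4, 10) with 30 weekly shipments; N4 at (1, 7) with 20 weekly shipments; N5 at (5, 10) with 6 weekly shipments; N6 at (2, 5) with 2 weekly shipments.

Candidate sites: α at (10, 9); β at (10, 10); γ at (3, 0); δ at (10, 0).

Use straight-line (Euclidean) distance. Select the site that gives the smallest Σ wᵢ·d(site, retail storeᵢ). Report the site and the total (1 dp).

Total weighted distance at each candidate:
  α (10, 9): total = 1144.4
  β (10, 10): total = 1232.1
  γ (3, 0): total = 923.0
  δ (10, 0): total = 1097.6
Minimum is at γ with total 923.0 km.

γ, total 923.0 km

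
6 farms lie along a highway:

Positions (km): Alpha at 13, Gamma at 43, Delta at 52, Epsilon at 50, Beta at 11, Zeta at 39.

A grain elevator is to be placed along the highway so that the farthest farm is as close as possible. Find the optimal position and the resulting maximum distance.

The 1-center on a line is the midpoint of the two extreme points: leftmost at 11, rightmost at 52.
Optimal location = (11 + 52)/2 = 31.5; maximum distance = (52 − 11)/2 = 20.5.

location 31.5, max distance 20.5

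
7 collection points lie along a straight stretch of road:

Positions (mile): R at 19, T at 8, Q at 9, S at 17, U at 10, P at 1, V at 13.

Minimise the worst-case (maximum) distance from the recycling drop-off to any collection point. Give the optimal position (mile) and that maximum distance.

The 1-center on a line is the midpoint of the two extreme points: leftmost at 1, rightmost at 19.
Optimal location = (1 + 19)/2 = 10; maximum distance = (19 − 1)/2 = 9.

location 10, max distance 9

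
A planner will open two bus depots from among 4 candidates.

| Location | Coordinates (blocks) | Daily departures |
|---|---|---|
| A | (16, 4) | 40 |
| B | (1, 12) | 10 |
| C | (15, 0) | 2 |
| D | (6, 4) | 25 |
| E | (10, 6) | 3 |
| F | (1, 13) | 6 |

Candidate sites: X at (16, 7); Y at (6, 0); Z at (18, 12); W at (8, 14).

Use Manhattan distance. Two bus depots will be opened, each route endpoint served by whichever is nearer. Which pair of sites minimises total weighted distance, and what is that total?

Evaluate every pair (each demand assigned to the nearer of the two):
  {X, Y}: total = 535
  {X, W}: total = 595
  {X, Z}: total = 760
  {Y, Z}: total = 826
  {Y, W}: total = 846
  {Z, W}: total = 898
Best pair: {X, Y} with total 535.

{X, Y}, total 535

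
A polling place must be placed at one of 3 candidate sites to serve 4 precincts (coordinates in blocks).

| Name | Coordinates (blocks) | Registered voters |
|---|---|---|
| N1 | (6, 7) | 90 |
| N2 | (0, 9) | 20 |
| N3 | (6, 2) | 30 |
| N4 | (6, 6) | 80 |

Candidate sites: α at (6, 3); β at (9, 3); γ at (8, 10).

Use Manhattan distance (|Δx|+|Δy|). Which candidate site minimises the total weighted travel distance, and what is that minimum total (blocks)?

Total weighted distance at each candidate:
  α (6, 3): total = 870
  β (9, 3): total = 1530
  γ (8, 10): total = 1410
Minimum is at α with total 870 blocks.

α, total 870 blocks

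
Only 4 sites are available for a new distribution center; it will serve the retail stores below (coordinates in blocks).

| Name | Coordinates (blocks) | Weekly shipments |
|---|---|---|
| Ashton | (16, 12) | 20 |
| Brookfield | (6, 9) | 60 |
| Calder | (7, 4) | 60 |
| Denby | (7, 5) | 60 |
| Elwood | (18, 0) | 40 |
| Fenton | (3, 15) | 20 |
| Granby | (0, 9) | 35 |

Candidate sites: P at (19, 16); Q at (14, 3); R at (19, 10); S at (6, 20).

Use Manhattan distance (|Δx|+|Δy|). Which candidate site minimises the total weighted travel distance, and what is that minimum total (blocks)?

Q, total 3520 blocks

Total weighted distance at each candidate:
  P (19, 16): total = 6090
  Q (14, 3): total = 3520
  R (19, 10): total = 4600
  S (6, 20): total = 5035
Minimum is at Q with total 3520 blocks.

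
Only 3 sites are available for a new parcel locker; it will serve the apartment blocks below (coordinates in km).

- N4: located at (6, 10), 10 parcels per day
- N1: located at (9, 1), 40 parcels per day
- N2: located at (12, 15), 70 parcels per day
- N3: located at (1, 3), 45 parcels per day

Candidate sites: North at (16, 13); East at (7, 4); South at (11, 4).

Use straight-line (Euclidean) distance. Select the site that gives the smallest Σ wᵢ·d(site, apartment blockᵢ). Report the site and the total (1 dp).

East, total 1324.6 km

Total weighted distance at each candidate:
  North (16, 13): total = 1784.4
  East (7, 4): total = 1324.6
  South (11, 4): total = 1447.7
Minimum is at East with total 1324.6 km.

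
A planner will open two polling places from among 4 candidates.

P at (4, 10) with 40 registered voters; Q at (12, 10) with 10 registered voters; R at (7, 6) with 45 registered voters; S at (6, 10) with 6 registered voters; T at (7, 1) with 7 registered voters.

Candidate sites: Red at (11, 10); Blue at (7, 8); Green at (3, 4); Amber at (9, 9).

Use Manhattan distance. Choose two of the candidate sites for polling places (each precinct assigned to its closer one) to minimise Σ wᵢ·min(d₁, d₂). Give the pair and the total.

{Red, Blue}, total 367

Evaluate every pair (each demand assigned to the nearer of the two):
  {Red, Blue}: total = 367
  {Blue, Amber}: total = 397
  {Blue, Green}: total = 427
  {Red, Amber}: total = 569
  {Green, Amber}: total = 578
  {Red, Green}: total = 639
Best pair: {Red, Blue} with total 367.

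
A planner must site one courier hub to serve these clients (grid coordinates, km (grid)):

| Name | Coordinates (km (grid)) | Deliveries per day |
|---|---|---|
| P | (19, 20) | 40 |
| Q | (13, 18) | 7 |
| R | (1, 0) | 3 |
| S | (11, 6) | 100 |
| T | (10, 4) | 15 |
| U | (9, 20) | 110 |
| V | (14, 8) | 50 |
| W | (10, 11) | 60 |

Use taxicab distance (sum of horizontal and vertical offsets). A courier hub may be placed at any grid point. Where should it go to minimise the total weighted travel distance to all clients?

(11, 11)

Manhattan distance separates: Σwᵢ(|x−xᵢ|+|y−yᵢ|) = Σwᵢ|x−xᵢ| + Σwᵢ|y−yᵢ|, so x and y are optimised independently as 1-D weighted medians.
Total weight W = 385; half = 192.5.
x-coordinate, sorted with cumulative weight:
  x=1 (R, w=3) cum 3
  x=9 (U, w=110) cum 113
  x=10 (T, w=15) cum 128
  x=10 (W, w=60) cum 188
  x=11 (S, w=100) cum 288  ← median
  x=13 (Q, w=7) cum 295
  x=14 (V, w=50) cum 345
  x=19 (P, w=40) cum 385
⇒ x* = 11
y-coordinate, sorted with cumulative weight:
  y=0 (R, w=3) cum 3
  y=4 (T, w=15) cum 18
  y=6 (S, w=100) cum 118
  y=8 (V, w=50) cum 168
  y=11 (W, w=60) cum 228  ← median
  y=18 (Q, w=7) cum 235
  y=20 (P, w=40) cum 275
  y=20 (U, w=110) cum 385
⇒ y* = 11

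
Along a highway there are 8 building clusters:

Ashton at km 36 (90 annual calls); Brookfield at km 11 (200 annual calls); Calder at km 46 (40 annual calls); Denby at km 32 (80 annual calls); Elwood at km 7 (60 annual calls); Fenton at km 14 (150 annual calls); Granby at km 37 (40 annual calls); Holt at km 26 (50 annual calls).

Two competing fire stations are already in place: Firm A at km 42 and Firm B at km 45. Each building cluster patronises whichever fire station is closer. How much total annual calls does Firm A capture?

670

The indifferent point is the midpoint (42+45)/2 = 43.5; building clusters left of it (closer to Firm A at 42) go to Firm A, those right go to Firm B.
  Elwood at 7 (w=60) → Firm A
  Brookfield at 11 (w=200) → Firm A
  Fenton at 14 (w=150) → Firm A
  Holt at 26 (w=50) → Firm A
  Denby at 32 (w=80) → Firm A
  Ashton at 36 (w=90) → Firm A
  Granby at 37 (w=40) → Firm A
  Calder at 46 (w=40) → Firm B
Firm A captures 670; Firm B captures 40.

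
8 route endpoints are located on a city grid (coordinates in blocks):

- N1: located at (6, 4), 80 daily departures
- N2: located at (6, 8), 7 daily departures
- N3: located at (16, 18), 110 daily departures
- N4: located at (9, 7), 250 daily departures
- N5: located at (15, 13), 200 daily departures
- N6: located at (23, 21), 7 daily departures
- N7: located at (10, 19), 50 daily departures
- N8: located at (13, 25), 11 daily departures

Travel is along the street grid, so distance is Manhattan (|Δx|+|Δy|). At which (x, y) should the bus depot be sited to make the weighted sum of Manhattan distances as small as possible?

(10, 13)

Manhattan distance separates: Σwᵢ(|x−xᵢ|+|y−yᵢ|) = Σwᵢ|x−xᵢ| + Σwᵢ|y−yᵢ|, so x and y are optimised independently as 1-D weighted medians.
Total weight W = 715; half = 357.5.
x-coordinate, sorted with cumulative weight:
  x=6 (N1, w=80) cum 80
  x=6 (N2, w=7) cum 87
  x=9 (N4, w=250) cum 337
  x=10 (N7, w=50) cum 387  ← median
  x=13 (N8, w=11) cum 398
  x=15 (N5, w=200) cum 598
  x=16 (N3, w=110) cum 708
  x=23 (N6, w=7) cum 715
⇒ x* = 10
y-coordinate, sorted with cumulative weight:
  y=4 (N1, w=80) cum 80
  y=7 (N4, w=250) cum 330
  y=8 (N2, w=7) cum 337
  y=13 (N5, w=200) cum 537  ← median
  y=18 (N3, w=110) cum 647
  y=19 (N7, w=50) cum 697
  y=21 (N6, w=7) cum 704
  y=25 (N8, w=11) cum 715
⇒ y* = 13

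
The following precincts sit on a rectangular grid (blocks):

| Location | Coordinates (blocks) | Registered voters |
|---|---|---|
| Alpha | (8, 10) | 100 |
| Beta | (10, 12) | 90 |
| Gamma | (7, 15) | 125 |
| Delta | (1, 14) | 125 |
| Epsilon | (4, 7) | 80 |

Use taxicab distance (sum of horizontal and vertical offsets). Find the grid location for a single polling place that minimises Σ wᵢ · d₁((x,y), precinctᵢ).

(7, 12)

Manhattan distance separates: Σwᵢ(|x−xᵢ|+|y−yᵢ|) = Σwᵢ|x−xᵢ| + Σwᵢ|y−yᵢ|, so x and y are optimised independently as 1-D weighted medians.
Total weight W = 520; half = 260.
x-coordinate, sorted with cumulative weight:
  x=1 (Delta, w=125) cum 125
  x=4 (Epsilon, w=80) cum 205
  x=7 (Gamma, w=125) cum 330  ← median
  x=8 (Alpha, w=100) cum 430
  x=10 (Beta, w=90) cum 520
⇒ x* = 7
y-coordinate, sorted with cumulative weight:
  y=7 (Epsilon, w=80) cum 80
  y=10 (Alpha, w=100) cum 180
  y=12 (Beta, w=90) cum 270  ← median
  y=14 (Delta, w=125) cum 395
  y=15 (Gamma, w=125) cum 520
⇒ y* = 12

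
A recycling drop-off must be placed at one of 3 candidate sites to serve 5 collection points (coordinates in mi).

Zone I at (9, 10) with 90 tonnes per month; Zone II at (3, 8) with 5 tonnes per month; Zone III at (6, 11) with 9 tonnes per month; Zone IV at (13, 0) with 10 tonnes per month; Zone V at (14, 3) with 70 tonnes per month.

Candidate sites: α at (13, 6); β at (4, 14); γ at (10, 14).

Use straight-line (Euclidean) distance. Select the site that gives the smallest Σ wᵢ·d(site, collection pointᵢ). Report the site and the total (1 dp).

α, total 918.9 mi

Total weighted distance at each candidate:
  α (13, 6): total = 918.9
  β (4, 14): total = 1846.2
  γ (10, 14): total = 1424.7
Minimum is at α with total 918.9 mi.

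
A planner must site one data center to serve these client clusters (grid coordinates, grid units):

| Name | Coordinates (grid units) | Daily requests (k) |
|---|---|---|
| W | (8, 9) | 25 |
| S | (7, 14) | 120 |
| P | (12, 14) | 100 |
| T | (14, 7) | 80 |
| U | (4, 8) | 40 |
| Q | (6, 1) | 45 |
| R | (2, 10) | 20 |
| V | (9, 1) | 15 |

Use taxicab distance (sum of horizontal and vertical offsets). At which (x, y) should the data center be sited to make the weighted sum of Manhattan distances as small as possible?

(7, 10)

Manhattan distance separates: Σwᵢ(|x−xᵢ|+|y−yᵢ|) = Σwᵢ|x−xᵢ| + Σwᵢ|y−yᵢ|, so x and y are optimised independently as 1-D weighted medians.
Total weight W = 445; half = 222.5.
x-coordinate, sorted with cumulative weight:
  x=2 (R, w=20) cum 20
  x=4 (U, w=40) cum 60
  x=6 (Q, w=45) cum 105
  x=7 (S, w=120) cum 225  ← median
  x=8 (W, w=25) cum 250
  x=9 (V, w=15) cum 265
  x=12 (P, w=100) cum 365
  x=14 (T, w=80) cum 445
⇒ x* = 7
y-coordinate, sorted with cumulative weight:
  y=1 (Q, w=45) cum 45
  y=1 (V, w=15) cum 60
  y=7 (T, w=80) cum 140
  y=8 (U, w=40) cum 180
  y=9 (W, w=25) cum 205
  y=10 (R, w=20) cum 225  ← median
  y=14 (S, w=120) cum 345
  y=14 (P, w=100) cum 445
⇒ y* = 10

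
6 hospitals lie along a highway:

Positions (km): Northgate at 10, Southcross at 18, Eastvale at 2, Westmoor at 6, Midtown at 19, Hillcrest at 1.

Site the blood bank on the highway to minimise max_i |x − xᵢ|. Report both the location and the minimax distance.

The 1-center on a line is the midpoint of the two extreme points: leftmost at 1, rightmost at 19.
Optimal location = (1 + 19)/2 = 10; maximum distance = (19 − 1)/2 = 9.

location 10, max distance 9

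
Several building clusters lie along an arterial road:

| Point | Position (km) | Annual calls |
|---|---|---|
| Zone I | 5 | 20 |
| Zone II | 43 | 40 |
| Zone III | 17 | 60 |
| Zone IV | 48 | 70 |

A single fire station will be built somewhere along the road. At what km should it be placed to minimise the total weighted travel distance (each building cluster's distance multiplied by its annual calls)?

x = 43

For a sum of weighted absolute distances on a line, the optimum is the weighted median (not the mean). Total weight W = 190; half-weight = 95.
Sort by position and accumulate weight:
  km 5 (Zone I, w=20) → cum 20
  km 17 (Zone III, w=60) → cum 80
  km 43 (Zone II, w=40) → cum 120  ≥ 95 → median here
  km 48 (Zone IV, w=70) → cum 190
Optimal location: km 43.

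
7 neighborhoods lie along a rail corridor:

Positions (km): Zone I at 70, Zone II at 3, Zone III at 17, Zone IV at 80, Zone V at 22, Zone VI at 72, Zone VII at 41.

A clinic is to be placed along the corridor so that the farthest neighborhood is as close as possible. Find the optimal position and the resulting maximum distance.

The 1-center on a line is the midpoint of the two extreme points: leftmost at 3, rightmost at 80.
Optimal location = (3 + 80)/2 = 41.5; maximum distance = (80 − 3)/2 = 38.5.

location 41.5, max distance 38.5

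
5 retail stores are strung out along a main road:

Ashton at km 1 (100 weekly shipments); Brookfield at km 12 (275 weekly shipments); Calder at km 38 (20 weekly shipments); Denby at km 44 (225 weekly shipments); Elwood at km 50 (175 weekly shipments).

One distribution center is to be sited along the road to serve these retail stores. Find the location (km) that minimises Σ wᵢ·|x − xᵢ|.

x = 44

For a sum of weighted absolute distances on a line, the optimum is the weighted median (not the mean). Total weight W = 795; half-weight = 397.5.
Sort by position and accumulate weight:
  km 1 (Ashton, w=100) → cum 100
  km 12 (Brookfield, w=275) → cum 375
  km 38 (Calder, w=20) → cum 395
  km 44 (Denby, w=225) → cum 620  ≥ 397.5 → median here
  km 50 (Elwood, w=175) → cum 795
Optimal location: km 44.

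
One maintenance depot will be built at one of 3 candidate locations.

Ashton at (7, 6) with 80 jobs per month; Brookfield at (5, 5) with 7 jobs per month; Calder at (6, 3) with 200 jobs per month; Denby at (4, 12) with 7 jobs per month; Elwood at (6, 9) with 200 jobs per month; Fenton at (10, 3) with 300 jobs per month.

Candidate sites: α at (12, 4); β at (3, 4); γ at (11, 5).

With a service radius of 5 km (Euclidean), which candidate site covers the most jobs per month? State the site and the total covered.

Coverage radius r = 5 km; a point is covered iff (Δx)²+(Δy)² ≤ 5² = 25.
  α (12, 4): covers {Fenton} → 300
  β (3, 4): covers {Ashton, Brookfield, Calder} → 287
  γ (11, 5): covers {Ashton, Fenton} → 380
Maximum coverage at γ: 380 jobs per month.

γ, covering 380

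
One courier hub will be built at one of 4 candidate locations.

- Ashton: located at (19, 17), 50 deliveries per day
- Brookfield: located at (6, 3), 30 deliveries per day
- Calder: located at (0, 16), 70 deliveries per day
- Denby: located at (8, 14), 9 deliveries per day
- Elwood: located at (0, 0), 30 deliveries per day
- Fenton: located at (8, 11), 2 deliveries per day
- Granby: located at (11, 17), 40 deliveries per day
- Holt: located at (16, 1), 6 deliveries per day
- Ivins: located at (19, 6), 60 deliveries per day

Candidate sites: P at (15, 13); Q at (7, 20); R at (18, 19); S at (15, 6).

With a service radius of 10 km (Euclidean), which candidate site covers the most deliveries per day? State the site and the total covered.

P, covering 161

Coverage radius r = 10 km; a point is covered iff (Δx)²+(Δy)² ≤ 10² = 100.
  P (15, 13): covers {Ashton, Denby, Fenton, Granby, Ivins} → 161
  Q (7, 20): covers {Calder, Denby, Fenton, Granby} → 121
  R (18, 19): covers {Ashton, Granby} → 90
  S (15, 6): covers {Brookfield, Fenton, Holt, Ivins} → 98
Maximum coverage at P: 161 deliveries per day.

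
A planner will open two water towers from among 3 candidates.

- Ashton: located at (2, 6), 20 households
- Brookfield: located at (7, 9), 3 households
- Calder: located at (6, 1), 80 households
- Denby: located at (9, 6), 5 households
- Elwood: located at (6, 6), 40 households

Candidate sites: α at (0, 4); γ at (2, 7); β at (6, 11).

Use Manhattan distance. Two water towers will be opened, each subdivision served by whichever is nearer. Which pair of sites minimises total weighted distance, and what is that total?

Evaluate every pair (each demand assigned to the nearer of the two):
  {α, γ}: total = 1001
  {α, β}: total = 1049
  {γ, β}: total = 1069
Best pair: {α, γ} with total 1001.

{α, γ}, total 1001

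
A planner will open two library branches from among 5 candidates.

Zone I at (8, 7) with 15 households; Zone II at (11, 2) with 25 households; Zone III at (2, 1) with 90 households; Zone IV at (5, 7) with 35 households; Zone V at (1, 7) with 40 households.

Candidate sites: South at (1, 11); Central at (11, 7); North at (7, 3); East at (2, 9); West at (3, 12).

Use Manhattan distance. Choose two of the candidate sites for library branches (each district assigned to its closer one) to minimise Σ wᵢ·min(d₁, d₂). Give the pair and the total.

Evaluate every pair (each demand assigned to the nearer of the two):
  {North, East}: total = 1125
  {Central, East}: total = 1185
  {South, North}: total = 1200
  {North, West}: total = 1320
  {Central, North}: total = 1410
  {South, Central}: total = 1530
  {South, East}: total = 1535
  {East, West}: total = 1535
  {Central, West}: total = 1740
  {South, West}: total = 1995
Best pair: {North, East} with total 1125.

{North, East}, total 1125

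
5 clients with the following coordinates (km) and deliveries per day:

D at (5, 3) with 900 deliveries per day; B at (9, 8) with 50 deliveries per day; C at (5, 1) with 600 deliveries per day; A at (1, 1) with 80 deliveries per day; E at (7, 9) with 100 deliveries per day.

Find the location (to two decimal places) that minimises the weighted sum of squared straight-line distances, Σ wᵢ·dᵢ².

The minimiser of Σwᵢ‖p−pᵢ‖² is the weighted centroid p* = (Σwᵢpᵢ)/(Σwᵢ).
Σwᵢ = 1730.
Σwᵢxᵢ = 900·5 + 50·9 + 600·5 + 80·1 + 100·7 = 8730.
Σwᵢyᵢ = 900·3 + 50·8 + 600·1 + 80·1 + 100·9 = 4680.
x* = 8730/1730 = 5.05, y* = 4680/1730 = 2.71.

(5.05, 2.71)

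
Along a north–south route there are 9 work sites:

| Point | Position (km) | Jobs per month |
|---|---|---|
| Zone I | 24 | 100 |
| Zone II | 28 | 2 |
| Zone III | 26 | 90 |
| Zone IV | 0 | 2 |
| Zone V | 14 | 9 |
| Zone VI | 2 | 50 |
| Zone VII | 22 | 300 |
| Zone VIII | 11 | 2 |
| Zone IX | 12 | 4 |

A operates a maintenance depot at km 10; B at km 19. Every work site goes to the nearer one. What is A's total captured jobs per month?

The indifferent point is the midpoint (10+19)/2 = 14.5; work sites left of it (closer to A at 10) go to A, those right go to B.
  Zone IV at 0 (w=2) → A
  Zone VI at 2 (w=50) → A
  Zone VIII at 11 (w=2) → A
  Zone IX at 12 (w=4) → A
  Zone V at 14 (w=9) → A
  Zone VII at 22 (w=300) → B
  Zone I at 24 (w=100) → B
  Zone III at 26 (w=90) → B
  Zone II at 28 (w=2) → B
A captures 67; B captures 492.

67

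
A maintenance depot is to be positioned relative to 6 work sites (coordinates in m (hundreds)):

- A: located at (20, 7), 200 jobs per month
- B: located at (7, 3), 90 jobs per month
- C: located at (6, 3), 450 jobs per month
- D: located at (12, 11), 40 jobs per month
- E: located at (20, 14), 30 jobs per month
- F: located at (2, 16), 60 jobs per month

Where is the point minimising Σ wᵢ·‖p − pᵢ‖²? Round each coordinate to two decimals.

The minimiser of Σwᵢ‖p−pᵢ‖² is the weighted centroid p* = (Σwᵢpᵢ)/(Σwᵢ).
Σwᵢ = 870.
Σwᵢxᵢ = 200·20 + 90·7 + 450·6 + 40·12 + 30·20 + 60·2 = 8530.
Σwᵢyᵢ = 200·7 + 90·3 + 450·3 + 40·11 + 30·14 + 60·16 = 4840.
x* = 8530/870 = 9.80, y* = 4840/870 = 5.56.

(9.80, 5.56)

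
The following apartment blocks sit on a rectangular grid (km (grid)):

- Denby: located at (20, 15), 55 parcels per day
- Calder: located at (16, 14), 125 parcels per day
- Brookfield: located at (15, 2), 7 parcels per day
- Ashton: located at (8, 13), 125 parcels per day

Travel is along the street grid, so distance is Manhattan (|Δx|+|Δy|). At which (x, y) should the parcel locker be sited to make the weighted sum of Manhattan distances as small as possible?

(16, 14)

Manhattan distance separates: Σwᵢ(|x−xᵢ|+|y−yᵢ|) = Σwᵢ|x−xᵢ| + Σwᵢ|y−yᵢ|, so x and y are optimised independently as 1-D weighted medians.
Total weight W = 312; half = 156.
x-coordinate, sorted with cumulative weight:
  x=8 (Ashton, w=125) cum 125
  x=15 (Brookfield, w=7) cum 132
  x=16 (Calder, w=125) cum 257  ← median
  x=20 (Denby, w=55) cum 312
⇒ x* = 16
y-coordinate, sorted with cumulative weight:
  y=2 (Brookfield, w=7) cum 7
  y=13 (Ashton, w=125) cum 132
  y=14 (Calder, w=125) cum 257  ← median
  y=15 (Denby, w=55) cum 312
⇒ y* = 14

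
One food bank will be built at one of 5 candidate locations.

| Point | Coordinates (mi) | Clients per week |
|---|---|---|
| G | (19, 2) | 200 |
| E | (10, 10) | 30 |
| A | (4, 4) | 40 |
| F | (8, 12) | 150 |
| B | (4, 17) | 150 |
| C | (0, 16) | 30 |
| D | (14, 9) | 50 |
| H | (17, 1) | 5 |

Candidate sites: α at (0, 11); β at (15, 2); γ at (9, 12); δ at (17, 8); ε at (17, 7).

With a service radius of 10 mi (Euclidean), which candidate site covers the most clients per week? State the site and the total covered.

γ, covering 450

Coverage radius r = 10 mi; a point is covered iff (Δx)²+(Δy)² ≤ 10² = 100.
  α (0, 11): covers {A, F, B, C} → 370
  β (15, 2): covers {G, E, D, H} → 285
  γ (9, 12): covers {E, A, F, B, C, D} → 450
  δ (17, 8): covers {G, E, F, D, H} → 435
  ε (17, 7): covers {G, E, D, H} → 285
Maximum coverage at γ: 450 clients per week.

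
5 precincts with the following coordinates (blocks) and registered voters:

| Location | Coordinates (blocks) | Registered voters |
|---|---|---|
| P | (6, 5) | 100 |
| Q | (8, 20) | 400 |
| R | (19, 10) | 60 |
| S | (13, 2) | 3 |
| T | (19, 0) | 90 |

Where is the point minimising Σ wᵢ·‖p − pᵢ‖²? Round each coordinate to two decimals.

The minimiser of Σwᵢ‖p−pᵢ‖² is the weighted centroid p* = (Σwᵢpᵢ)/(Σwᵢ).
Σwᵢ = 653.
Σwᵢxᵢ = 100·6 + 400·8 + 60·19 + 3·13 + 90·19 = 6689.
Σwᵢyᵢ = 100·5 + 400·20 + 60·10 + 3·2 + 90·0 = 9106.
x* = 6689/653 = 10.24, y* = 9106/653 = 13.94.

(10.24, 13.94)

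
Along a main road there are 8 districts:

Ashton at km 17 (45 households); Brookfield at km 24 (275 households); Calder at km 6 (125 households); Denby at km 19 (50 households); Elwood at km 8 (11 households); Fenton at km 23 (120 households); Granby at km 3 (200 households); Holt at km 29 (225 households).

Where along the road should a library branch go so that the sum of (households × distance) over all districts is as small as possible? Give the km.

For a sum of weighted absolute distances on a line, the optimum is the weighted median (not the mean). Total weight W = 1051; half-weight = 525.5.
Sort by position and accumulate weight:
  km 3 (Granby, w=200) → cum 200
  km 6 (Calder, w=125) → cum 325
  km 8 (Elwood, w=11) → cum 336
  km 17 (Ashton, w=45) → cum 381
  km 19 (Denby, w=50) → cum 431
  km 23 (Fenton, w=120) → cum 551  ≥ 525.5 → median here
  km 24 (Brookfield, w=275) → cum 826
  km 29 (Holt, w=225) → cum 1051
Optimal location: km 23.

x = 23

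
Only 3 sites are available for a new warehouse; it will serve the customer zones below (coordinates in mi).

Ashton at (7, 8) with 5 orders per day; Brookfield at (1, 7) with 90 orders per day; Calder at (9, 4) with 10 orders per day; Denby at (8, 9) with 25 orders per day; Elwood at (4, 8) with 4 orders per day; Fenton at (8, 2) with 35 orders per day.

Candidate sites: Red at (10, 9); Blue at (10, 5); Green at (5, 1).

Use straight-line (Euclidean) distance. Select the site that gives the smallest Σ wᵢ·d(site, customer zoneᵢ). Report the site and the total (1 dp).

Green, total 1088.0 mi

Total weighted distance at each candidate:
  Red (10, 9): total = 1225.7
  Blue (10, 5): total = 1129.9
  Green (5, 1): total = 1088.0
Minimum is at Green with total 1088.0 mi.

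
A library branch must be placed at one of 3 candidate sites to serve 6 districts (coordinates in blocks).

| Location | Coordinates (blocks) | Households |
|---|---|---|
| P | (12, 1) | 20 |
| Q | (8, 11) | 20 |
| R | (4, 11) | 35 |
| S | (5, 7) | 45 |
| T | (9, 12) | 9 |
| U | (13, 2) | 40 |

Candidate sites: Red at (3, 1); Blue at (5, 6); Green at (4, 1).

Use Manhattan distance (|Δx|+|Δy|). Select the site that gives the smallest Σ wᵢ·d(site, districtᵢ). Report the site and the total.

Blue, total 1225 blocks

Total weighted distance at each candidate:
  Red (3, 1): total = 1818
  Blue (5, 6): total = 1225
  Green (4, 1): total = 1649
Minimum is at Blue with total 1225 blocks.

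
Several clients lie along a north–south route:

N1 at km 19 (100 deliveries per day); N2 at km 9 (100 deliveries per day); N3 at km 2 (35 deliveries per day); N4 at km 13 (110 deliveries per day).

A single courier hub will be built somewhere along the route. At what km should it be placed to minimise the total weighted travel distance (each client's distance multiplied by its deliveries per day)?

x = 13

For a sum of weighted absolute distances on a line, the optimum is the weighted median (not the mean). Total weight W = 345; half-weight = 172.5.
Sort by position and accumulate weight:
  km 2 (N3, w=35) → cum 35
  km 9 (N2, w=100) → cum 135
  km 13 (N4, w=110) → cum 245  ≥ 172.5 → median here
  km 19 (N1, w=100) → cum 345
Optimal location: km 13.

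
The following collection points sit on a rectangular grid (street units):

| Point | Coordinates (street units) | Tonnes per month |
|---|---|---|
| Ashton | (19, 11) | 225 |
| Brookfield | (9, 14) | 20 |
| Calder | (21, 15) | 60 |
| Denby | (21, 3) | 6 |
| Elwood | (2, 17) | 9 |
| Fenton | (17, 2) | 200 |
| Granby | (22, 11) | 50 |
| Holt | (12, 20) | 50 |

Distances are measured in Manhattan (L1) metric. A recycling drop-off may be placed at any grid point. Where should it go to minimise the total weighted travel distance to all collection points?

Manhattan distance separates: Σwᵢ(|x−xᵢ|+|y−yᵢ|) = Σwᵢ|x−xᵢ| + Σwᵢ|y−yᵢ|, so x and y are optimised independently as 1-D weighted medians.
Total weight W = 620; half = 310.
x-coordinate, sorted with cumulative weight:
  x=2 (Elwood, w=9) cum 9
  x=9 (Brookfield, w=20) cum 29
  x=12 (Holt, w=50) cum 79
  x=17 (Fenton, w=200) cum 279
  x=19 (Ashton, w=225) cum 504  ← median
  x=21 (Calder, w=60) cum 564
  x=21 (Denby, w=6) cum 570
  x=22 (Granby, w=50) cum 620
⇒ x* = 19
y-coordinate, sorted with cumulative weight:
  y=2 (Fenton, w=200) cum 200
  y=3 (Denby, w=6) cum 206
  y=11 (Ashton, w=225) cum 431  ← median
  y=11 (Granby, w=50) cum 481
  y=14 (Brookfield, w=20) cum 501
  y=15 (Calder, w=60) cum 561
  y=17 (Elwood, w=9) cum 570
  y=20 (Holt, w=50) cum 620
⇒ y* = 11

(19, 11)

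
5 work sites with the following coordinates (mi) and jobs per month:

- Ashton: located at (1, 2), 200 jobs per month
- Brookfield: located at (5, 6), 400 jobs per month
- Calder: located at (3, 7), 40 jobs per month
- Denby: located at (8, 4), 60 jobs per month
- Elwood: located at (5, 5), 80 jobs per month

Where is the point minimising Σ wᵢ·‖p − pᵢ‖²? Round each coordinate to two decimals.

(4.10, 4.77)

The minimiser of Σwᵢ‖p−pᵢ‖² is the weighted centroid p* = (Σwᵢpᵢ)/(Σwᵢ).
Σwᵢ = 780.
Σwᵢxᵢ = 200·1 + 400·5 + 40·3 + 60·8 + 80·5 = 3200.
Σwᵢyᵢ = 200·2 + 400·6 + 40·7 + 60·4 + 80·5 = 3720.
x* = 3200/780 = 4.10, y* = 3720/780 = 4.77.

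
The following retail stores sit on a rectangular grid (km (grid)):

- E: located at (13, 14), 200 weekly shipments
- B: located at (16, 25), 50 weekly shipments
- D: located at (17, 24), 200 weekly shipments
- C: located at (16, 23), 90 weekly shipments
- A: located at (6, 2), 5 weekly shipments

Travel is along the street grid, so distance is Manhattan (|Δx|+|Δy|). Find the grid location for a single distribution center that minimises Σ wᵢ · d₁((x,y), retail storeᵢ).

(16, 23)

Manhattan distance separates: Σwᵢ(|x−xᵢ|+|y−yᵢ|) = Σwᵢ|x−xᵢ| + Σwᵢ|y−yᵢ|, so x and y are optimised independently as 1-D weighted medians.
Total weight W = 545; half = 272.5.
x-coordinate, sorted with cumulative weight:
  x=6 (A, w=5) cum 5
  x=13 (E, w=200) cum 205
  x=16 (B, w=50) cum 255
  x=16 (C, w=90) cum 345  ← median
  x=17 (D, w=200) cum 545
⇒ x* = 16
y-coordinate, sorted with cumulative weight:
  y=2 (A, w=5) cum 5
  y=14 (E, w=200) cum 205
  y=23 (C, w=90) cum 295  ← median
  y=24 (D, w=200) cum 495
  y=25 (B, w=50) cum 545
⇒ y* = 23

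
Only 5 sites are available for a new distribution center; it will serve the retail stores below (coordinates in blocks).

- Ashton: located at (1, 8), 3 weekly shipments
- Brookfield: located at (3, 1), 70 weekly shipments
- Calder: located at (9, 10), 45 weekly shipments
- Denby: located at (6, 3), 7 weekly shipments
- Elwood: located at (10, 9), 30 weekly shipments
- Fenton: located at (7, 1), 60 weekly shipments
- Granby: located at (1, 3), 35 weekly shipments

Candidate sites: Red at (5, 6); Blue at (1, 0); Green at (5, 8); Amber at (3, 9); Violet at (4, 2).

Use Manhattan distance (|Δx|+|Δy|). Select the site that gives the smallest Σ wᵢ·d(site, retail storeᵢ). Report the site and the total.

Total weighted distance at each candidate:
  Red (5, 6): total = 1801
  Blue (1, 0): total = 2165
  Green (5, 8): total = 1989
  Amber (3, 9): total = 2157
  Violet (4, 2): total = 1543
Minimum is at Violet with total 1543 blocks.

Violet, total 1543 blocks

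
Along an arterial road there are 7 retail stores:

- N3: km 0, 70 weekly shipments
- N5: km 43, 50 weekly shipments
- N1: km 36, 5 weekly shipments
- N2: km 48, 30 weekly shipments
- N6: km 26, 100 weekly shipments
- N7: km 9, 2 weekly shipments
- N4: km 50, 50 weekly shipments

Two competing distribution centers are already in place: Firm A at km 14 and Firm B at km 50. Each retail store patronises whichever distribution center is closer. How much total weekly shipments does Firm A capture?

172

The indifferent point is the midpoint (14+50)/2 = 32; retail stores left of it (closer to Firm A at 14) go to Firm A, those right go to Firm B.
  N3 at 0 (w=70) → Firm A
  N7 at 9 (w=2) → Firm A
  N6 at 26 (w=100) → Firm A
  N1 at 36 (w=5) → Firm B
  N5 at 43 (w=50) → Firm B
  N2 at 48 (w=30) → Firm B
  N4 at 50 (w=50) → Firm B
Firm A captures 172; Firm B captures 135.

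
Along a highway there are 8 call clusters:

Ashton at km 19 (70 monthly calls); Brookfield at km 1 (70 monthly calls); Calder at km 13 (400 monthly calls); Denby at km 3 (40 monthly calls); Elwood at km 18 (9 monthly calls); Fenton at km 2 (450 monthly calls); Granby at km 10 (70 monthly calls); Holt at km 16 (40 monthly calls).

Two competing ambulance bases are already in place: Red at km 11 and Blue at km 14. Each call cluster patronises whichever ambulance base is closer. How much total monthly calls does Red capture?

630

The indifferent point is the midpoint (11+14)/2 = 12.5; call clusters left of it (closer to Red at 11) go to Red, those right go to Blue.
  Brookfield at 1 (w=70) → Red
  Fenton at 2 (w=450) → Red
  Denby at 3 (w=40) → Red
  Granby at 10 (w=70) → Red
  Calder at 13 (w=400) → Blue
  Holt at 16 (w=40) → Blue
  Elwood at 18 (w=9) → Blue
  Ashton at 19 (w=70) → Blue
Red captures 630; Blue captures 519.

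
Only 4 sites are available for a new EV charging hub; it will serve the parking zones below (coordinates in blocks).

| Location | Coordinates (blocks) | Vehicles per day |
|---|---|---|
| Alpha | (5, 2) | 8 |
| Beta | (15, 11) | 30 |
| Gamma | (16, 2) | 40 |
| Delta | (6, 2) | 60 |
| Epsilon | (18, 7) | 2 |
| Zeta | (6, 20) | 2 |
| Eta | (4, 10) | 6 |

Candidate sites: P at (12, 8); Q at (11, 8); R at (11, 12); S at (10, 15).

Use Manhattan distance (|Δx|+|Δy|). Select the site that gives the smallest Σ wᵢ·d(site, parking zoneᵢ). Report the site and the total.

Q, total 1510 blocks

Total weighted distance at each candidate:
  P (12, 8): total = 1514
  Q (11, 8): total = 1510
  R (11, 12): total = 1882
  S (10, 15): total = 2310
Minimum is at Q with total 1510 blocks.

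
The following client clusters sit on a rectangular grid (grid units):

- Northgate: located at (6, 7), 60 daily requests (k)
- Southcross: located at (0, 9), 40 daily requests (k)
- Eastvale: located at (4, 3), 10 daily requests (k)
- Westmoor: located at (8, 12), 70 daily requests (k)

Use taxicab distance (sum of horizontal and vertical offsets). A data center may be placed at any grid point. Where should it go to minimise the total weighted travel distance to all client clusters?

Manhattan distance separates: Σwᵢ(|x−xᵢ|+|y−yᵢ|) = Σwᵢ|x−xᵢ| + Σwᵢ|y−yᵢ|, so x and y are optimised independently as 1-D weighted medians.
Total weight W = 180; half = 90.
x-coordinate, sorted with cumulative weight:
  x=0 (Southcross, w=40) cum 40
  x=4 (Eastvale, w=10) cum 50
  x=6 (Northgate, w=60) cum 110  ← median
  x=8 (Westmoor, w=70) cum 180
⇒ x* = 6
y-coordinate, sorted with cumulative weight:
  y=3 (Eastvale, w=10) cum 10
  y=7 (Northgate, w=60) cum 70
  y=9 (Southcross, w=40) cum 110  ← median
  y=12 (Westmoor, w=70) cum 180
⇒ y* = 9

(6, 9)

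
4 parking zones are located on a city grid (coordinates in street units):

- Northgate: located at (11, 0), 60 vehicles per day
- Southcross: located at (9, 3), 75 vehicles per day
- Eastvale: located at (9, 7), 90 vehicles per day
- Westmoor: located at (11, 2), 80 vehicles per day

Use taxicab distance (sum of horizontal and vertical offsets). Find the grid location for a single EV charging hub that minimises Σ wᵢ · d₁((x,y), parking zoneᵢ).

(9, 3)

Manhattan distance separates: Σwᵢ(|x−xᵢ|+|y−yᵢ|) = Σwᵢ|x−xᵢ| + Σwᵢ|y−yᵢ|, so x and y are optimised independently as 1-D weighted medians.
Total weight W = 305; half = 152.5.
x-coordinate, sorted with cumulative weight:
  x=9 (Southcross, w=75) cum 75
  x=9 (Eastvale, w=90) cum 165  ← median
  x=11 (Northgate, w=60) cum 225
  x=11 (Westmoor, w=80) cum 305
⇒ x* = 9
y-coordinate, sorted with cumulative weight:
  y=0 (Northgate, w=60) cum 60
  y=2 (Westmoor, w=80) cum 140
  y=3 (Southcross, w=75) cum 215  ← median
  y=7 (Eastvale, w=90) cum 305
⇒ y* = 3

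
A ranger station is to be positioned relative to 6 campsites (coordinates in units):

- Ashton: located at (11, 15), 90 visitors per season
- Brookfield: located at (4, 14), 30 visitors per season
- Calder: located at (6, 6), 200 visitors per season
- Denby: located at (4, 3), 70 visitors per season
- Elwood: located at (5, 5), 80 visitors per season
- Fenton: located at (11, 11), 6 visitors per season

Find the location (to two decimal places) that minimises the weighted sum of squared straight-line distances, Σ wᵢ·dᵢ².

(6.42, 7.66)

The minimiser of Σwᵢ‖p−pᵢ‖² is the weighted centroid p* = (Σwᵢpᵢ)/(Σwᵢ).
Σwᵢ = 476.
Σwᵢxᵢ = 90·11 + 30·4 + 200·6 + 70·4 + 80·5 + 6·11 = 3056.
Σwᵢyᵢ = 90·15 + 30·14 + 200·6 + 70·3 + 80·5 + 6·11 = 3646.
x* = 3056/476 = 6.42, y* = 3646/476 = 7.66.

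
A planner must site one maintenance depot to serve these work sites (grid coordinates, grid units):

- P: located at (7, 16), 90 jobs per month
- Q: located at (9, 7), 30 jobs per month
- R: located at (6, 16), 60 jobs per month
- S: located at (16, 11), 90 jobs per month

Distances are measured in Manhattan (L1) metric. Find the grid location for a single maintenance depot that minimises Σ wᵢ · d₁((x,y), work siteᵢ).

Manhattan distance separates: Σwᵢ(|x−xᵢ|+|y−yᵢ|) = Σwᵢ|x−xᵢ| + Σwᵢ|y−yᵢ|, so x and y are optimised independently as 1-D weighted medians.
Total weight W = 270; half = 135.
x-coordinate, sorted with cumulative weight:
  x=6 (R, w=60) cum 60
  x=7 (P, w=90) cum 150  ← median
  x=9 (Q, w=30) cum 180
  x=16 (S, w=90) cum 270
⇒ x* = 7
y-coordinate, sorted with cumulative weight:
  y=7 (Q, w=30) cum 30
  y=11 (S, w=90) cum 120
  y=16 (P, w=90) cum 210  ← median
  y=16 (R, w=60) cum 270
⇒ y* = 16

(7, 16)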